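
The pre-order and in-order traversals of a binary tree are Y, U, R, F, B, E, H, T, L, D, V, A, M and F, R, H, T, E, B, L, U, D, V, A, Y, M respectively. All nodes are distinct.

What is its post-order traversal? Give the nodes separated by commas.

F, T, H, E, L, B, R, A, V, D, U, M, Y

The first element of pre-order is the root; it splits in-order into left and right subtrees.
Root Y: left subtree has 11 nodes {F, R, H, T, E, B, L, U, D, V, A}, right has 1 {M}.
  Root U: left subtree has 7 nodes {F, R, H, T, E, B, L}, right has 3 {D, V, A}.
    Root R: left subtree has 1 node {F}, right has 5 {H, T, E, B, L}.
      Root B: left subtree has 3 nodes {H, T, E}, right has 1 {L}.
        Root E: left subtree has 2 nodes {H, T}, right has 0 { }.
          Root H: left subtree has 0 nodes { }, right has 1 {T}.
    Root D: left subtree has 0 nodes { }, right has 2 {V, A}.
      Root V: left subtree has 0 nodes { }, right has 1 {A}.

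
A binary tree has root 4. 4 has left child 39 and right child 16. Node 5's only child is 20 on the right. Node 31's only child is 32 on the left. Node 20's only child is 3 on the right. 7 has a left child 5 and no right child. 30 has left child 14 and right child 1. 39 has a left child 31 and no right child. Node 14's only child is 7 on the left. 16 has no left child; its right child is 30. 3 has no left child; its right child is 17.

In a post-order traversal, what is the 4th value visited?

17

Post-order visits the left subtree, then the right subtree, then the node.
At 4: go left to 39.
  At 39: go left to 31.
    At 31: go left to 32.
      32 is a leaf — visit 32.
    At 31: no right child.
    Visit 31.
  At 39: no right child.
  Visit 39.
At 4: go right to 16.
  At 16: no left child.
  At 16: go right to 30.
    At 30: go left to 14.
      At 14: go left to 7.
        At 7: go left to 5.
          At 5: no left child.
          At 5: go right to 20.
            At 20: no left child.
            At 20: go right to 3.
              At 3: no left child.
              At 3: go right to 17.
                17 is a leaf — visit 17.
              Visit 3.
            Visit 20.
          Visit 5.
        At 7: no right child.
        Visit 7.
      At 14: no right child.
      Visit 14.
    At 30: go right to 1.
      1 is a leaf — visit 1.
    Visit 30.
  Visit 16.
Visit 4.
Full post-order sequence: 32, 31, 39, 17, 3, 20, 5, 7, 14, 1, 30, 16, 4.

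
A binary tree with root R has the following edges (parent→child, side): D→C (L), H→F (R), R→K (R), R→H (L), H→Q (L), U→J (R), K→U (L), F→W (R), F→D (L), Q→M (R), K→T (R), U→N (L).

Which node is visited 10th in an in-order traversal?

U

In-order visits the left subtree, then the node, then the right subtree.
At R: go left to H.
  At H: go left to Q.
    At Q: no left child.
    Visit Q.
    At Q: go right to M.
      M is a leaf — visit M.
  Visit H.
  At H: go right to F.
    At F: go left to D.
      At D: go left to C.
        C is a leaf — visit C.
      Visit D.
      At D: no right child.
    Visit F.
    At F: go right to W.
      W is a leaf — visit W.
Visit R.
At R: go right to K.
  At K: go left to U.
    At U: go left to N.
      N is a leaf — visit N.
    Visit U.
    At U: go right to J.
      J is a leaf — visit J.
  Visit K.
  At K: go right to T.
    T is a leaf — visit T.
Full in-order sequence: Q, M, H, C, D, F, W, R, N, U, J, K, T.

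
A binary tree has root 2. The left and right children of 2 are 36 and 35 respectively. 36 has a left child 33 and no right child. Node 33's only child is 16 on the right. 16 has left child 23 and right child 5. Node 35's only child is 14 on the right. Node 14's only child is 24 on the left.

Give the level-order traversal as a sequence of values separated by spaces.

Level-order visits nodes level by level from the root, left to right within each level.
Level 0: 2
Level 1: 36, 35
Level 2: 33, 14
Level 3: 16, 24
Level 4: 23, 5

2 36 35 33 14 16 24 23 5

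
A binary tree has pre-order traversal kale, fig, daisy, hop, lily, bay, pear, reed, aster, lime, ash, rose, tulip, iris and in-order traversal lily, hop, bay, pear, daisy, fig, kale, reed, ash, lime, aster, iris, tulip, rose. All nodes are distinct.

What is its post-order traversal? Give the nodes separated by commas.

lily, pear, bay, hop, daisy, fig, ash, lime, iris, tulip, rose, aster, reed, kale

The first element of pre-order is the root; it splits in-order into left and right subtrees.
Root kale: left subtree has 6 nodes {lily, hop, bay, pear, daisy, fig}, right has 7 {reed, ash, lime, aster, iris, tulip, rose}.
  Root fig: left subtree has 5 nodes {lily, hop, bay, pear, daisy}, right has 0 { }.
    Root daisy: left subtree has 4 nodes {lily, hop, bay, pear}, right has 0 { }.
      Root hop: left subtree has 1 node {lily}, right has 2 {bay, pear}.
        Root bay: left subtree has 0 nodes { }, right has 1 {pear}.
  Root reed: left subtree has 0 nodes { }, right has 6 {ash, lime, aster, iris, tulip, rose}.
    Root aster: left subtree has 2 nodes {ash, lime}, right has 3 {iris, tulip, rose}.
      Root lime: left subtree has 1 node {ash}, right has 0 { }.
      Root rose: left subtree has 2 nodes {iris, tulip}, right has 0 { }.
        Root tulip: left subtree has 1 node {iris}, right has 0 { }.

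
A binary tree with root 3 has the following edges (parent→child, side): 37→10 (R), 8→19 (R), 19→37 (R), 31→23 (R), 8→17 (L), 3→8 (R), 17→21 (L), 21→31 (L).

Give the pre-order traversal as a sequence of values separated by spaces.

3 8 17 21 31 23 19 37 10

Pre-order visits the node, then its left subtree, then its right subtree.
Visit 3.
At 3: no left child.
At 3: go right to 8.
  Visit 8.
  At 8: go left to 17.
    Visit 17.
    At 17: go left to 21.
      Visit 21.
      At 21: go left to 31.
        Visit 31.
        At 31: no left child.
        At 31: go right to 23.
          23 is a leaf — visit 23.
      At 21: no right child.
    At 17: no right child.
  At 8: go right to 19.
    Visit 19.
    At 19: no left child.
    At 19: go right to 37.
      Visit 37.
      At 37: no left child.
      At 37: go right to 10.
        10 is a leaf — visit 10.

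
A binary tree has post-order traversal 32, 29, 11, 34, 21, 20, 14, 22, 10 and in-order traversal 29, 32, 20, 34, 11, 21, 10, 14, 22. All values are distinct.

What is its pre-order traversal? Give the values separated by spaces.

10 20 29 32 21 34 11 22 14

The last element of post-order is the root; it splits in-order into left and right subtrees.
Root 10: left subtree has 6 nodes {29, 32, 20, 34, 11, 21}, right has 2 {14, 22}.
  Root 20: left subtree has 2 nodes {29, 32}, right has 3 {34, 11, 21}.
    Root 29: left subtree has 0 nodes { }, right has 1 {32}.
    Root 21: left subtree has 2 nodes {34, 11}, right has 0 { }.
      Root 34: left subtree has 0 nodes { }, right has 1 {11}.
  Root 22: left subtree has 1 node {14}, right has 0 { }.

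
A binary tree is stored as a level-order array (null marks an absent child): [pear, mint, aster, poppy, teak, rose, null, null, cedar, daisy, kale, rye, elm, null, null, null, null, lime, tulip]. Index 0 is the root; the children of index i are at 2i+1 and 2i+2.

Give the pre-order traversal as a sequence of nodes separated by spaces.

Pre-order visits the node, then its left subtree, then its right subtree.
Visit pear.
At pear: go left to mint.
  Visit mint.
  At mint: go left to poppy.
    Visit poppy.
    At poppy: no left child.
    At poppy: go right to cedar.
      Visit cedar.
      At cedar: go left to lime.
        lime is a leaf — visit lime.
      At cedar: go right to tulip.
        tulip is a leaf — visit tulip.
  At mint: go right to teak.
    Visit teak.
    At teak: go left to daisy.
      daisy is a leaf — visit daisy.
    At teak: go right to kale.
      kale is a leaf — visit kale.
At pear: go right to aster.
  Visit aster.
  At aster: go left to rose.
    Visit rose.
    At rose: go left to rye.
      rye is a leaf — visit rye.
    At rose: go right to elm.
      elm is a leaf — visit elm.
  At aster: no right child.

pear mint poppy cedar lime tulip teak daisy kale aster rose rye elm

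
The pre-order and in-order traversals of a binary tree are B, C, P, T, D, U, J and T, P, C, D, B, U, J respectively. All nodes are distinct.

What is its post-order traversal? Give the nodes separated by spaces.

T P D C J U B

The first element of pre-order is the root; it splits in-order into left and right subtrees.
Root B: left subtree has 4 nodes {T, P, C, D}, right has 2 {U, J}.
  Root C: left subtree has 2 nodes {T, P}, right has 1 {D}.
    Root P: left subtree has 1 node {T}, right has 0 { }.
  Root U: left subtree has 0 nodes { }, right has 1 {J}.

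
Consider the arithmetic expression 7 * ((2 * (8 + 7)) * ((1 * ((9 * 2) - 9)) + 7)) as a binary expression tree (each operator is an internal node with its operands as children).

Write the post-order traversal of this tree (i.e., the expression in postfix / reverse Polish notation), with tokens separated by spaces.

Post-order on an expression tree gives postfix notation: for each operator, emit left operand, right operand, then the operator.

7 2 8 7 + * 1 9 2 * 9 - * 7 + * *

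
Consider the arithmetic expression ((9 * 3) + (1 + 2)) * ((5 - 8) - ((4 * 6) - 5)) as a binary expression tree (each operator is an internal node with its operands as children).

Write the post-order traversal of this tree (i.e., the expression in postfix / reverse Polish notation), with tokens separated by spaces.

9 3 * 1 2 + + 5 8 - 4 6 * 5 - - *

Post-order on an expression tree gives postfix notation: for each operator, emit left operand, right operand, then the operator.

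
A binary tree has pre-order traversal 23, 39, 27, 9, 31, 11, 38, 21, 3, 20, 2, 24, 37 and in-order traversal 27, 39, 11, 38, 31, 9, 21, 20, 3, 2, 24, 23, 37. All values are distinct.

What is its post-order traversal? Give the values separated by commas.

27, 38, 11, 31, 20, 24, 2, 3, 21, 9, 39, 37, 23

The first element of pre-order is the root; it splits in-order into left and right subtrees.
Root 23: left subtree has 11 nodes {27, 39, 11, 38, 31, 9, 21, 20, 3, 2, 24}, right has 1 {37}.
  Root 39: left subtree has 1 node {27}, right has 9 {11, 38, 31, 9, 21, 20, 3, 2, 24}.
    Root 9: left subtree has 3 nodes {11, 38, 31}, right has 5 {21, 20, 3, 2, 24}.
      Root 31: left subtree has 2 nodes {11, 38}, right has 0 { }.
        Root 11: left subtree has 0 nodes { }, right has 1 {38}.
      Root 21: left subtree has 0 nodes { }, right has 4 {20, 3, 2, 24}.
        Root 3: left subtree has 1 node {20}, right has 2 {2, 24}.
          Root 2: left subtree has 0 nodes { }, right has 1 {24}.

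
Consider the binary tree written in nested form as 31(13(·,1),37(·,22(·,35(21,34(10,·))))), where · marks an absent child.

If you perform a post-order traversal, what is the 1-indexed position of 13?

2

Post-order visits the left subtree, then the right subtree, then the node.
At 31: go left to 13.
  At 13: no left child.
  At 13: go right to 1.
    1 is a leaf — visit 1.
  Visit 13.
At 31: go right to 37.
  At 37: no left child.
  At 37: go right to 22.
    At 22: no left child.
    At 22: go right to 35.
      At 35: go left to 21.
        21 is a leaf — visit 21.
      At 35: go right to 34.
        At 34: go left to 10.
          10 is a leaf — visit 10.
        At 34: no right child.
        Visit 34.
      Visit 35.
    Visit 22.
  Visit 37.
Visit 31.
Full post-order sequence: 1, 13, 21, 10, 34, 35, 22, 37, 31.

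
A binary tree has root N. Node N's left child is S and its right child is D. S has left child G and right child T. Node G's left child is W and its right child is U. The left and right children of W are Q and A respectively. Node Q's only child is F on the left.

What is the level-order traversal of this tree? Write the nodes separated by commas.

N, S, D, G, T, W, U, Q, A, F

Level-order visits nodes level by level from the root, left to right within each level.
Level 0: N
Level 1: S, D
Level 2: G, T
Level 3: W, U
Level 4: Q, A
Level 5: F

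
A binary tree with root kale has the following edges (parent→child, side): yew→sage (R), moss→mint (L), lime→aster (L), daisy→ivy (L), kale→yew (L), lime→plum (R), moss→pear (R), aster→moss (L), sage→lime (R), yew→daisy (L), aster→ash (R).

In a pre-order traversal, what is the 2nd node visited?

yew

Pre-order visits the node, then its left subtree, then its right subtree.
Visit kale.
At kale: go left to yew.
  Visit yew.
  At yew: go left to daisy.
    Visit daisy.
    At daisy: go left to ivy.
      ivy is a leaf — visit ivy.
    At daisy: no right child.
  At yew: go right to sage.
    Visit sage.
    At sage: no left child.
    At sage: go right to lime.
      Visit lime.
      At lime: go left to aster.
        Visit aster.
        At aster: go left to moss.
          Visit moss.
          At moss: go left to mint.
            mint is a leaf — visit mint.
          At moss: go right to pear.
            pear is a leaf — visit pear.
        At aster: go right to ash.
          ash is a leaf — visit ash.
      At lime: go right to plum.
        plum is a leaf — visit plum.
At kale: no right child.
Full pre-order sequence: kale, yew, daisy, ivy, sage, lime, aster, moss, mint, pear, ash, plum.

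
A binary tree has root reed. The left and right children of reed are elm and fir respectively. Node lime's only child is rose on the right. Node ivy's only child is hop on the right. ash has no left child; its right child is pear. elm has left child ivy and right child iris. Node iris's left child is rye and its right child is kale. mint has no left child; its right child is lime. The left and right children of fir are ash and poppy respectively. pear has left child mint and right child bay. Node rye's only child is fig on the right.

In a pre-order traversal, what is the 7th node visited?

Pre-order visits the node, then its left subtree, then its right subtree.
Visit reed.
At reed: go left to elm.
  Visit elm.
  At elm: go left to ivy.
    Visit ivy.
    At ivy: no left child.
    At ivy: go right to hop.
      hop is a leaf — visit hop.
  At elm: go right to iris.
    Visit iris.
    At iris: go left to rye.
      Visit rye.
      At rye: no left child.
      At rye: go right to fig.
        fig is a leaf — visit fig.
    At iris: go right to kale.
      kale is a leaf — visit kale.
At reed: go right to fir.
  Visit fir.
  At fir: go left to ash.
    Visit ash.
    At ash: no left child.
    At ash: go right to pear.
      Visit pear.
      At pear: go left to mint.
        Visit mint.
        At mint: no left child.
        At mint: go right to lime.
          Visit lime.
          At lime: no left child.
          At lime: go right to rose.
            rose is a leaf — visit rose.
      At pear: go right to bay.
        bay is a leaf — visit bay.
  At fir: go right to poppy.
    poppy is a leaf — visit poppy.
Full pre-order sequence: reed, elm, ivy, hop, iris, rye, fig, kale, fir, ash, pear, mint, lime, rose, bay, poppy.

fig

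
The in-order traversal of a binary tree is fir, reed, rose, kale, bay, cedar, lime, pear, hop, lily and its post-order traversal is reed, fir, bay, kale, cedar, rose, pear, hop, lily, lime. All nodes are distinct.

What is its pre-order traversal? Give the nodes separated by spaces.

lime rose fir reed cedar kale bay lily hop pear

The last element of post-order is the root; it splits in-order into left and right subtrees.
Root lime: left subtree has 6 nodes {fir, reed, rose, kale, bay, cedar}, right has 3 {pear, hop, lily}.
  Root rose: left subtree has 2 nodes {fir, reed}, right has 3 {kale, bay, cedar}.
    Root fir: left subtree has 0 nodes { }, right has 1 {reed}.
    Root cedar: left subtree has 2 nodes {kale, bay}, right has 0 { }.
      Root kale: left subtree has 0 nodes { }, right has 1 {bay}.
  Root lily: left subtree has 2 nodes {pear, hop}, right has 0 { }.
    Root hop: left subtree has 1 node {pear}, right has 0 { }.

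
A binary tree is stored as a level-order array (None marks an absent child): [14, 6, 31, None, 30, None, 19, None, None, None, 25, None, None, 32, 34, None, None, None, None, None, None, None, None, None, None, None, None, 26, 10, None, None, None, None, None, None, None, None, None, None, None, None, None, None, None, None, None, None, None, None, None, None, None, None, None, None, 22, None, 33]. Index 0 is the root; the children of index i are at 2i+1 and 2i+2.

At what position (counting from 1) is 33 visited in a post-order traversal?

6

Post-order visits the left subtree, then the right subtree, then the node.
At 14: go left to 6.
  At 6: no left child.
  At 6: go right to 30.
    At 30: no left child.
    At 30: go right to 25.
      25 is a leaf — visit 25.
    Visit 30.
  Visit 6.
At 14: go right to 31.
  At 31: no left child.
  At 31: go right to 19.
    At 19: go left to 32.
      At 32: go left to 26.
        At 26: go left to 22.
          22 is a leaf — visit 22.
        At 26: no right child.
        Visit 26.
      At 32: go right to 10.
        At 10: go left to 33.
          33 is a leaf — visit 33.
        At 10: no right child.
        Visit 10.
      Visit 32.
    At 19: go right to 34.
      34 is a leaf — visit 34.
    Visit 19.
  Visit 31.
Visit 14.
Full post-order sequence: 25, 30, 6, 22, 26, 33, 10, 32, 34, 19, 31, 14.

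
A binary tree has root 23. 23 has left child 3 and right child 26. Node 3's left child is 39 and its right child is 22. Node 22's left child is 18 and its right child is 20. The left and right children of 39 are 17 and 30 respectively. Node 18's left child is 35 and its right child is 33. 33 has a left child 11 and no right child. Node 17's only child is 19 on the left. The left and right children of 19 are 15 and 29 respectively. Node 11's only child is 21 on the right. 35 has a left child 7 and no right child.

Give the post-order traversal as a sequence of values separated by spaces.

15 29 19 17 30 39 7 35 21 11 33 18 20 22 3 26 23

Post-order visits the left subtree, then the right subtree, then the node.
At 23: go left to 3.
  At 3: go left to 39.
    At 39: go left to 17.
      At 17: go left to 19.
        At 19: go left to 15.
          15 is a leaf — visit 15.
        At 19: go right to 29.
          29 is a leaf — visit 29.
        Visit 19.
      At 17: no right child.
      Visit 17.
    At 39: go right to 30.
      30 is a leaf — visit 30.
    Visit 39.
  At 3: go right to 22.
    At 22: go left to 18.
      At 18: go left to 35.
        At 35: go left to 7.
          7 is a leaf — visit 7.
        At 35: no right child.
        Visit 35.
      At 18: go right to 33.
        At 33: go left to 11.
          At 11: no left child.
          At 11: go right to 21.
            21 is a leaf — visit 21.
          Visit 11.
        At 33: no right child.
        Visit 33.
      Visit 18.
    At 22: go right to 20.
      20 is a leaf — visit 20.
    Visit 22.
  Visit 3.
At 23: go right to 26.
  26 is a leaf — visit 26.
Visit 23.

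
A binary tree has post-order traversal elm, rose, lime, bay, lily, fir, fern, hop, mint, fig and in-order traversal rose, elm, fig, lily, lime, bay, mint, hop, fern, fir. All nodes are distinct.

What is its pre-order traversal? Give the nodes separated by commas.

fig, rose, elm, mint, lily, bay, lime, hop, fern, fir

The last element of post-order is the root; it splits in-order into left and right subtrees.
Root fig: left subtree has 2 nodes {rose, elm}, right has 7 {lily, lime, bay, mint, hop, fern, fir}.
  Root rose: left subtree has 0 nodes { }, right has 1 {elm}.
  Root mint: left subtree has 3 nodes {lily, lime, bay}, right has 3 {hop, fern, fir}.
    Root lily: left subtree has 0 nodes { }, right has 2 {lime, bay}.
      Root bay: left subtree has 1 node {lime}, right has 0 { }.
    Root hop: left subtree has 0 nodes { }, right has 2 {fern, fir}.
      Root fern: left subtree has 0 nodes { }, right has 1 {fir}.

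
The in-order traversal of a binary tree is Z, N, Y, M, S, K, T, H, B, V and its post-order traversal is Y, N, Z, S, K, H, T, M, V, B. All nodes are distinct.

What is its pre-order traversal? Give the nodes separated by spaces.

The last element of post-order is the root; it splits in-order into left and right subtrees.
Root B: left subtree has 8 nodes {Z, N, Y, M, S, K, T, H}, right has 1 {V}.
  Root M: left subtree has 3 nodes {Z, N, Y}, right has 4 {S, K, T, H}.
    Root Z: left subtree has 0 nodes { }, right has 2 {N, Y}.
      Root N: left subtree has 0 nodes { }, right has 1 {Y}.
    Root T: left subtree has 2 nodes {S, K}, right has 1 {H}.
      Root K: left subtree has 1 node {S}, right has 0 { }.

B M Z N Y T K S H V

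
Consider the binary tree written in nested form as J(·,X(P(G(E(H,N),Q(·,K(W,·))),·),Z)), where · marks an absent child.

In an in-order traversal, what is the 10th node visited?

In-order visits the left subtree, then the node, then the right subtree.
At J: no left child.
Visit J.
At J: go right to X.
  At X: go left to P.
    At P: go left to G.
      At G: go left to E.
        At E: go left to H.
          H is a leaf — visit H.
        Visit E.
        At E: go right to N.
          N is a leaf — visit N.
      Visit G.
      At G: go right to Q.
        At Q: no left child.
        Visit Q.
        At Q: go right to K.
          At K: go left to W.
            W is a leaf — visit W.
          Visit K.
          At K: no right child.
    Visit P.
    At P: no right child.
  Visit X.
  At X: go right to Z.
    Z is a leaf — visit Z.
Full in-order sequence: J, H, E, N, G, Q, W, K, P, X, Z.

X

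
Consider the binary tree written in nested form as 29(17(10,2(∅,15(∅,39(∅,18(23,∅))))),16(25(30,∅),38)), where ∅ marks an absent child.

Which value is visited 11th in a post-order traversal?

16

Post-order visits the left subtree, then the right subtree, then the node.
At 29: go left to 17.
  At 17: go left to 10.
    10 is a leaf — visit 10.
  At 17: go right to 2.
    At 2: no left child.
    At 2: go right to 15.
      At 15: no left child.
      At 15: go right to 39.
        At 39: no left child.
        At 39: go right to 18.
          At 18: go left to 23.
            23 is a leaf — visit 23.
          At 18: no right child.
          Visit 18.
        Visit 39.
      Visit 15.
    Visit 2.
  Visit 17.
At 29: go right to 16.
  At 16: go left to 25.
    At 25: go left to 30.
      30 is a leaf — visit 30.
    At 25: no right child.
    Visit 25.
  At 16: go right to 38.
    38 is a leaf — visit 38.
  Visit 16.
Visit 29.
Full post-order sequence: 10, 23, 18, 39, 15, 2, 17, 30, 25, 38, 16, 29.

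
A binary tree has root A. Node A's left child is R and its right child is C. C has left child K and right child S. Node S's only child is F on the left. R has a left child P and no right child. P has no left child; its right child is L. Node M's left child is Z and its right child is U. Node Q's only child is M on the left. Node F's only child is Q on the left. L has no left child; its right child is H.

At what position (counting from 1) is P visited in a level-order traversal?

Level-order visits nodes level by level from the root, left to right within each level.
Level 0: A
Level 1: R, C
Level 2: P, K, S
Level 3: L, F
Level 4: H, Q
Level 5: M
Level 6: Z, U
Full level-order sequence: A, R, C, P, K, S, L, F, H, Q, M, Z, U.

4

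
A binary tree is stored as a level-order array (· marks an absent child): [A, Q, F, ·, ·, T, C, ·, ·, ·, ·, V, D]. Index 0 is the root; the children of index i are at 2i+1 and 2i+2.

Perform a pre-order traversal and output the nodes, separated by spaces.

Pre-order visits the node, then its left subtree, then its right subtree.
Visit A.
At A: go left to Q.
  Q is a leaf — visit Q.
At A: go right to F.
  Visit F.
  At F: go left to T.
    Visit T.
    At T: go left to V.
      V is a leaf — visit V.
    At T: go right to D.
      D is a leaf — visit D.
  At F: go right to C.
    C is a leaf — visit C.

A Q F T V D C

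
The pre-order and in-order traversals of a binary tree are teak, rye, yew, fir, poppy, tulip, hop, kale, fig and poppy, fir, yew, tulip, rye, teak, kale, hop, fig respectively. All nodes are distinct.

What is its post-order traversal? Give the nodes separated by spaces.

The first element of pre-order is the root; it splits in-order into left and right subtrees.
Root teak: left subtree has 5 nodes {poppy, fir, yew, tulip, rye}, right has 3 {kale, hop, fig}.
  Root rye: left subtree has 4 nodes {poppy, fir, yew, tulip}, right has 0 { }.
    Root yew: left subtree has 2 nodes {poppy, fir}, right has 1 {tulip}.
      Root fir: left subtree has 1 node {poppy}, right has 0 { }.
  Root hop: left subtree has 1 node {kale}, right has 1 {fig}.

poppy fir tulip yew rye kale fig hop teak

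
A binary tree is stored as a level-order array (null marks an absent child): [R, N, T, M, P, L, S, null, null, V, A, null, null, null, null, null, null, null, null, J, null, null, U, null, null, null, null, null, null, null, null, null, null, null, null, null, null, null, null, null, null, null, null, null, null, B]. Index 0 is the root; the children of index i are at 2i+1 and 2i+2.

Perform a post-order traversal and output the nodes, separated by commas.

Post-order visits the left subtree, then the right subtree, then the node.
At R: go left to N.
  At N: go left to M.
    M is a leaf — visit M.
  At N: go right to P.
    At P: go left to V.
      At V: go left to J.
        J is a leaf — visit J.
      At V: no right child.
      Visit V.
    At P: go right to A.
      At A: no left child.
      At A: go right to U.
        At U: go left to B.
          B is a leaf — visit B.
        At U: no right child.
        Visit U.
      Visit A.
    Visit P.
  Visit N.
At R: go right to T.
  At T: go left to L.
    L is a leaf — visit L.
  At T: go right to S.
    S is a leaf — visit S.
  Visit T.
Visit R.

M, J, V, B, U, A, P, N, L, S, T, R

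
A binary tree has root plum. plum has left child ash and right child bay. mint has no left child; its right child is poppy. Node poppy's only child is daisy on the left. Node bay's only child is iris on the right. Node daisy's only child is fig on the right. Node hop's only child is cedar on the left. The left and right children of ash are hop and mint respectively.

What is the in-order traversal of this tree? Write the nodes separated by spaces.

cedar hop ash mint daisy fig poppy plum bay iris

In-order visits the left subtree, then the node, then the right subtree.
At plum: go left to ash.
  At ash: go left to hop.
    At hop: go left to cedar.
      cedar is a leaf — visit cedar.
    Visit hop.
    At hop: no right child.
  Visit ash.
  At ash: go right to mint.
    At mint: no left child.
    Visit mint.
    At mint: go right to poppy.
      At poppy: go left to daisy.
        At daisy: no left child.
        Visit daisy.
        At daisy: go right to fig.
          fig is a leaf — visit fig.
      Visit poppy.
      At poppy: no right child.
Visit plum.
At plum: go right to bay.
  At bay: no left child.
  Visit bay.
  At bay: go right to iris.
    iris is a leaf — visit iris.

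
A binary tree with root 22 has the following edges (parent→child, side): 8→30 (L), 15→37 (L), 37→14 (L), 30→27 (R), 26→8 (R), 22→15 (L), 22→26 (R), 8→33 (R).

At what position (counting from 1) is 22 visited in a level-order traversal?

1

Level-order visits nodes level by level from the root, left to right within each level.
Level 0: 22
Level 1: 15, 26
Level 2: 37, 8
Level 3: 14, 30, 33
Level 4: 27
Full level-order sequence: 22, 15, 26, 37, 8, 14, 30, 33, 27.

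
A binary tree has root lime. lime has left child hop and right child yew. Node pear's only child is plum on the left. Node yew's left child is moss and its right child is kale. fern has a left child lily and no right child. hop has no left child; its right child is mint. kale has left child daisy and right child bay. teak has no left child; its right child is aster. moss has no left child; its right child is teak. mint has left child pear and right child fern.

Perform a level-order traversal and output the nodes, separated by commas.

Level-order visits nodes level by level from the root, left to right within each level.
Level 0: lime
Level 1: hop, yew
Level 2: mint, moss, kale
Level 3: pear, fern, teak, daisy, bay
Level 4: plum, lily, aster

lime, hop, yew, mint, moss, kale, pear, fern, teak, daisy, bay, plum, lily, aster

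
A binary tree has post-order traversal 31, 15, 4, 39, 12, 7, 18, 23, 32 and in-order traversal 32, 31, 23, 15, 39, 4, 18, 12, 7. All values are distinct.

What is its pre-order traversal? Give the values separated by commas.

The last element of post-order is the root; it splits in-order into left and right subtrees.
Root 32: left subtree has 0 nodes { }, right has 8 {31, 23, 15, 39, 4, 18, 12, 7}.
  Root 23: left subtree has 1 node {31}, right has 6 {15, 39, 4, 18, 12, 7}.
    Root 18: left subtree has 3 nodes {15, 39, 4}, right has 2 {12, 7}.
      Root 39: left subtree has 1 node {15}, right has 1 {4}.
      Root 7: left subtree has 1 node {12}, right has 0 { }.

32, 23, 31, 18, 39, 15, 4, 7, 12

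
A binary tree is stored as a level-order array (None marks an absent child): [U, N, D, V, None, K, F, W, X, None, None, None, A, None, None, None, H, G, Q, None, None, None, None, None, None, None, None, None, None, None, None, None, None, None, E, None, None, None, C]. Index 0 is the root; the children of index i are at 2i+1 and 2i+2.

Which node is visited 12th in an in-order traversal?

A

In-order visits the left subtree, then the node, then the right subtree.
At U: go left to N.
  At N: go left to V.
    At V: go left to W.
      At W: no left child.
      Visit W.
      At W: go right to H.
        At H: no left child.
        Visit H.
        At H: go right to E.
          E is a leaf — visit E.
    Visit V.
    At V: go right to X.
      At X: go left to G.
        G is a leaf — visit G.
      Visit X.
      At X: go right to Q.
        At Q: no left child.
        Visit Q.
        At Q: go right to C.
          C is a leaf — visit C.
  Visit N.
  At N: no right child.
Visit U.
At U: go right to D.
  At D: go left to K.
    At K: no left child.
    Visit K.
    At K: go right to A.
      A is a leaf — visit A.
  Visit D.
  At D: go right to F.
    F is a leaf — visit F.
Full in-order sequence: W, H, E, V, G, X, Q, C, N, U, K, A, D, F.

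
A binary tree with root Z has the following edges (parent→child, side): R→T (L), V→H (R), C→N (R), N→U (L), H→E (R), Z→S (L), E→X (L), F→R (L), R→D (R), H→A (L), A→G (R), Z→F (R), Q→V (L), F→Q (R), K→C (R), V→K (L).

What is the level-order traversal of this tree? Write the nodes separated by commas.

Level-order visits nodes level by level from the root, left to right within each level.
Level 0: Z
Level 1: S, F
Level 2: R, Q
Level 3: T, D, V
Level 4: K, H
Level 5: C, A, E
Level 6: N, G, X
Level 7: U

Z, S, F, R, Q, T, D, V, K, H, C, A, E, N, G, X, U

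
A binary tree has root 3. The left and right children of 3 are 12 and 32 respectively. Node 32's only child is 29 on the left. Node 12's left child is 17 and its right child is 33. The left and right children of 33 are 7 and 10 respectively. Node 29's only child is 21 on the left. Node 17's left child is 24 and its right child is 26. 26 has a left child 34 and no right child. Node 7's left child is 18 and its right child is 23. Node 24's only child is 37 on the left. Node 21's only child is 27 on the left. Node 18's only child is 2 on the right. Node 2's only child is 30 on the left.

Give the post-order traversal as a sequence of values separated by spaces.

Post-order visits the left subtree, then the right subtree, then the node.
At 3: go left to 12.
  At 12: go left to 17.
    At 17: go left to 24.
      At 24: go left to 37.
        37 is a leaf — visit 37.
      At 24: no right child.
      Visit 24.
    At 17: go right to 26.
      At 26: go left to 34.
        34 is a leaf — visit 34.
      At 26: no right child.
      Visit 26.
    Visit 17.
  At 12: go right to 33.
    At 33: go left to 7.
      At 7: go left to 18.
        At 18: no left child.
        At 18: go right to 2.
          At 2: go left to 30.
            30 is a leaf — visit 30.
          At 2: no right child.
          Visit 2.
        Visit 18.
      At 7: go right to 23.
        23 is a leaf — visit 23.
      Visit 7.
    At 33: go right to 10.
      10 is a leaf — visit 10.
    Visit 33.
  Visit 12.
At 3: go right to 32.
  At 32: go left to 29.
    At 29: go left to 21.
      At 21: go left to 27.
        27 is a leaf — visit 27.
      At 21: no right child.
      Visit 21.
    At 29: no right child.
    Visit 29.
  At 32: no right child.
  Visit 32.
Visit 3.

37 24 34 26 17 30 2 18 23 7 10 33 12 27 21 29 32 3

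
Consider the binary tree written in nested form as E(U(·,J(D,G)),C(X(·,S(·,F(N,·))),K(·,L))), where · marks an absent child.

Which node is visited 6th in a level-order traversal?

Level-order visits nodes level by level from the root, left to right within each level.
Level 0: E
Level 1: U, C
Level 2: J, X, K
Level 3: D, G, S, L
Level 4: F
Level 5: N
Full level-order sequence: E, U, C, J, X, K, D, G, S, L, F, N.

K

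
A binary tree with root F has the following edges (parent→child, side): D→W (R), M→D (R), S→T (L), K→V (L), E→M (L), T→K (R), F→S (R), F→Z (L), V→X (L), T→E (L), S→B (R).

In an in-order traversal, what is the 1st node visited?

In-order visits the left subtree, then the node, then the right subtree.
At F: go left to Z.
  Z is a leaf — visit Z.
Visit F.
At F: go right to S.
  At S: go left to T.
    At T: go left to E.
      At E: go left to M.
        At M: no left child.
        Visit M.
        At M: go right to D.
          At D: no left child.
          Visit D.
          At D: go right to W.
            W is a leaf — visit W.
      Visit E.
      At E: no right child.
    Visit T.
    At T: go right to K.
      At K: go left to V.
        At V: go left to X.
          X is a leaf — visit X.
        Visit V.
        At V: no right child.
      Visit K.
      At K: no right child.
  Visit S.
  At S: go right to B.
    B is a leaf — visit B.
Full in-order sequence: Z, F, M, D, W, E, T, X, V, K, S, B.

Z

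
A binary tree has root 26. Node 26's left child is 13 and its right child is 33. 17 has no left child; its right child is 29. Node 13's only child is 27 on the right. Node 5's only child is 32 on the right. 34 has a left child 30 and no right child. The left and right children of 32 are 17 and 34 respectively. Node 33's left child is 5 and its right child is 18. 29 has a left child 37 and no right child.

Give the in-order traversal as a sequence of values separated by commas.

In-order visits the left subtree, then the node, then the right subtree.
At 26: go left to 13.
  At 13: no left child.
  Visit 13.
  At 13: go right to 27.
    27 is a leaf — visit 27.
Visit 26.
At 26: go right to 33.
  At 33: go left to 5.
    At 5: no left child.
    Visit 5.
    At 5: go right to 32.
      At 32: go left to 17.
        At 17: no left child.
        Visit 17.
        At 17: go right to 29.
          At 29: go left to 37.
            37 is a leaf — visit 37.
          Visit 29.
          At 29: no right child.
      Visit 32.
      At 32: go right to 34.
        At 34: go left to 30.
          30 is a leaf — visit 30.
        Visit 34.
        At 34: no right child.
  Visit 33.
  At 33: go right to 18.
    18 is a leaf — visit 18.

13, 27, 26, 5, 17, 37, 29, 32, 30, 34, 33, 18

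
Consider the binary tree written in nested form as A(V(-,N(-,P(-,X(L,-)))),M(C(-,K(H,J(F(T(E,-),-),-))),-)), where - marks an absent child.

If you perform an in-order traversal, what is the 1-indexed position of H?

8

In-order visits the left subtree, then the node, then the right subtree.
At A: go left to V.
  At V: no left child.
  Visit V.
  At V: go right to N.
    At N: no left child.
    Visit N.
    At N: go right to P.
      At P: no left child.
      Visit P.
      At P: go right to X.
        At X: go left to L.
          L is a leaf — visit L.
        Visit X.
        At X: no right child.
Visit A.
At A: go right to M.
  At M: go left to C.
    At C: no left child.
    Visit C.
    At C: go right to K.
      At K: go left to H.
        H is a leaf — visit H.
      Visit K.
      At K: go right to J.
        At J: go left to F.
          At F: go left to T.
            At T: go left to E.
              E is a leaf — visit E.
            Visit T.
            At T: no right child.
          Visit F.
          At F: no right child.
        Visit J.
        At J: no right child.
  Visit M.
  At M: no right child.
Full in-order sequence: V, N, P, L, X, A, C, H, K, E, T, F, J, M.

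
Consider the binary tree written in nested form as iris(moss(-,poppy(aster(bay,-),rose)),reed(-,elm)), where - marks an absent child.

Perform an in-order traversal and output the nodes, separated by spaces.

moss bay aster poppy rose iris reed elm

In-order visits the left subtree, then the node, then the right subtree.
At iris: go left to moss.
  At moss: no left child.
  Visit moss.
  At moss: go right to poppy.
    At poppy: go left to aster.
      At aster: go left to bay.
        bay is a leaf — visit bay.
      Visit aster.
      At aster: no right child.
    Visit poppy.
    At poppy: go right to rose.
      rose is a leaf — visit rose.
Visit iris.
At iris: go right to reed.
  At reed: no left child.
  Visit reed.
  At reed: go right to elm.
    elm is a leaf — visit elm.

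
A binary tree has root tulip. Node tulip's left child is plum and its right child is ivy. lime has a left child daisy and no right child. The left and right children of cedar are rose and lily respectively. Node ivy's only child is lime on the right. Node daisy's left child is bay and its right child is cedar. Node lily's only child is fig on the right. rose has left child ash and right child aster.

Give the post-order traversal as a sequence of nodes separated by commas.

Post-order visits the left subtree, then the right subtree, then the node.
At tulip: go left to plum.
  plum is a leaf — visit plum.
At tulip: go right to ivy.
  At ivy: no left child.
  At ivy: go right to lime.
    At lime: go left to daisy.
      At daisy: go left to bay.
        bay is a leaf — visit bay.
      At daisy: go right to cedar.
        At cedar: go left to rose.
          At rose: go left to ash.
            ash is a leaf — visit ash.
          At rose: go right to aster.
            aster is a leaf — visit aster.
          Visit rose.
        At cedar: go right to lily.
          At lily: no left child.
          At lily: go right to fig.
            fig is a leaf — visit fig.
          Visit lily.
        Visit cedar.
      Visit daisy.
    At lime: no right child.
    Visit lime.
  Visit ivy.
Visit tulip.

plum, bay, ash, aster, rose, fig, lily, cedar, daisy, lime, ivy, tulip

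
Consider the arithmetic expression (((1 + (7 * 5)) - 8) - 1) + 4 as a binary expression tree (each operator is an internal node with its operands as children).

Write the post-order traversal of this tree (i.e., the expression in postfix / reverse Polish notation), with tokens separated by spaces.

Post-order on an expression tree gives postfix notation: for each operator, emit left operand, right operand, then the operator.

1 7 5 * + 8 - 1 - 4 +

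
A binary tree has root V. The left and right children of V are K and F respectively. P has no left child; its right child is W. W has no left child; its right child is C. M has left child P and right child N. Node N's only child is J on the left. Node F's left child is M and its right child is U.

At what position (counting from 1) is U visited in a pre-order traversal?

Pre-order visits the node, then its left subtree, then its right subtree.
Visit V.
At V: go left to K.
  K is a leaf — visit K.
At V: go right to F.
  Visit F.
  At F: go left to M.
    Visit M.
    At M: go left to P.
      Visit P.
      At P: no left child.
      At P: go right to W.
        Visit W.
        At W: no left child.
        At W: go right to C.
          C is a leaf — visit C.
    At M: go right to N.
      Visit N.
      At N: go left to J.
        J is a leaf — visit J.
      At N: no right child.
  At F: go right to U.
    U is a leaf — visit U.
Full pre-order sequence: V, K, F, M, P, W, C, N, J, U.

10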